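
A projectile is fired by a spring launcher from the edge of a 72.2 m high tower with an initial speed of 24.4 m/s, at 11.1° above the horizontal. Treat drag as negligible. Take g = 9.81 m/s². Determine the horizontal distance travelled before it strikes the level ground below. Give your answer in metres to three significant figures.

104 m

vₓ = 24.40 cos 11.1° = 23.94 m/s; v_y0 = 24.40 sin 11.1° = 4.698 m/s.
Vertical motion (up positive, ground at y = 0): 4.905 t² − (4.698) t − 72.2 = 0, so t = (4.698 + √(4.698² + 2·9.81·72.2)) / 9.81 = (4.698 + 37.93) / 9.81 = 4.345 s.
Horizontal distance: R = vₓ t = 23.94 × 4.345 = 104.0 m.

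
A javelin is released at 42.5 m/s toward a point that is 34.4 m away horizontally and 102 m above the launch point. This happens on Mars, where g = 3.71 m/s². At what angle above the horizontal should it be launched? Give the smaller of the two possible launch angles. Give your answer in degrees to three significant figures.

Trajectory: y = x tanθ − g x² (1 + tan²θ)/(2v₀²). With x = 34.4, y = 102, v₀ = 42.5, g = 3.71:
1.215 tan²θ − 34.4 tanθ + (103.2) = 0.
tanθ = [34.4 ± √(34.4² − 4 × 1.215 × (103.2))] / (2 × 1.215) = (34.4 ± 26.11) / 2.431, giving tanθ = 3.412 or 24.89.
θ = 73.66° or 87.70°; the smaller is 73.66°.

73.7°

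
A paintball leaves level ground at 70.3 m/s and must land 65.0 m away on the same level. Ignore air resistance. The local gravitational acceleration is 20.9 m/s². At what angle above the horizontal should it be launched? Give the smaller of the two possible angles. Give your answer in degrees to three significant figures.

7.98°

From R = (v₀²/g) sin 2θ: sin 2θ = 20.9 × 65.0 / 4942.1 = 0.2749.
2θ = 15.96° or 180° − 15.96° = 164.0°, so θ = 7.978° or 82.02°.
The smaller angle is 7.978°.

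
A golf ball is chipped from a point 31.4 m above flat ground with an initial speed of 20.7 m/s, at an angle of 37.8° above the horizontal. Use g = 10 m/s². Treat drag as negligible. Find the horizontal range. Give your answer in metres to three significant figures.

Components: vₓ = 20.70 cos 37.8° = 16.36 m/s, v_y0 = 20.70 sin 37.8° = 12.69 m/s.
Vertical motion (up positive, ground at y = 0): 5.000 t² − (12.69) t − 31.4 = 0, so t = (12.69 + √(12.69² + 2·10.0·31.4)) / 10.0 = (12.69 + 28.09) / 10.0 = 4.078 s.
Horizontal distance: R = vₓ t = 16.36 × 4.078 = 66.69 m.

66.7 m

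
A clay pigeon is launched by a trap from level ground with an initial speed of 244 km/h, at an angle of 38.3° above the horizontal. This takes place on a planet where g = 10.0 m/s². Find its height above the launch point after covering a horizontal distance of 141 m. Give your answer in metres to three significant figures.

76.2 m

Convert: 244 km/h = 244/3.6 = 67.78 m/s.
Components: vₓ = 67.78 cos 38.3° = 53.19 m/s, v_y0 = 67.78 sin 38.3° = 42.01 m/s.
At x = 141 m, t = x/vₓ = 141/53.19 = 2.651 s.
Height: y = v_y0 t − ½ g t² = 42.01 × 2.651 − 5.000 × 2.651² = 111.4 − 35.14 = 76.22 m.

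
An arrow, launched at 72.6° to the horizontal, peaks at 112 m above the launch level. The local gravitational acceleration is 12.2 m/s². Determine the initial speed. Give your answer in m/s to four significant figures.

At the peak v_y = 0, so v_y0 = √(2gH) = √(2 × 12.2 × 112) = 52.28 m/s.
v_y0 = v₀ sin θ ⇒ v₀ = 52.28 / sin 72.6° = 54.78 m/s.

54.78 m/s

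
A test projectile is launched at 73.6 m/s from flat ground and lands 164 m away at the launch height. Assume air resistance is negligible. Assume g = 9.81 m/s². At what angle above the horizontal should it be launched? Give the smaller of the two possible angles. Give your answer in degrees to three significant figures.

8.64°

Level-ground range R = v₀² sin(2θ)/g ⇒ sin(2θ) = gR/v₀² = 9.81 × 164 / 73.6² = 0.2970.
2θ = 17.28° or 180° − 17.28° = 162.7°, so θ = 8.639° or 81.36°.
The smaller angle is 8.639°.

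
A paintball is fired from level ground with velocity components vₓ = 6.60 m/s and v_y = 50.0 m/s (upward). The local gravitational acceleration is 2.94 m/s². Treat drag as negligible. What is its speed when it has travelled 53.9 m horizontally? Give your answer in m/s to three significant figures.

At x = 53.9 m, t = x/vₓ = 53.9/6.600 = 8.167 s.
Vertical velocity there: v_y = v_y0 − g t = 50.00 − 2.94 × 8.167 = 25.99 m/s.
Speed: √(vₓ² + v_y²) = √(6.600² + 25.99²) = 26.81 m/s.

26.8 m/s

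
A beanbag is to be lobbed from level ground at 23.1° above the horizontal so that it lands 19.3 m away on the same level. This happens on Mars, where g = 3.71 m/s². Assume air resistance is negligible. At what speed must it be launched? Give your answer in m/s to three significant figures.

9.96 m/s

Level-ground range: R = v₀² sin(2θ)/g, so v₀ = √(gR / sin 2θ).
v₀ = √(3.71 × 19.3 / sin 46.20°) = √(71.60 / 0.7218) = √99.206 = 9.960 m/s.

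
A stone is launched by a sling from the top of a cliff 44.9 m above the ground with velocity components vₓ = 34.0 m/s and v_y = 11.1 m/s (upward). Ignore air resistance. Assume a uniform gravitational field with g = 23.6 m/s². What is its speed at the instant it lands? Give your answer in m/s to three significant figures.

58.3 m/s

The projectile lands when y = 44.9 + (11.10) t − ½·23.6·t² = 0. Positive root: t = (11.10 + √(11.10² + 2·23.6·44.9)) / 23.6 = (11.10 + 47.35) / 23.6 = 2.477 s.
Vertical velocity at impact: v_y = v_y0 − g t = 11.10 − 23.6 × 2.477 = −47.35 m/s.
Speed: |v| = √(vₓ² + v_y²) = √(34.00² + 47.35²) = 58.30 m/s.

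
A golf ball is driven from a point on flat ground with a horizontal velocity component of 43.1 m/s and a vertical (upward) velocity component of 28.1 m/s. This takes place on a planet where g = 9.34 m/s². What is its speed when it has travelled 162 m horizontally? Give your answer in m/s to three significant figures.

x = vₓ t ⇒ t = 162/43.10 = 3.759 s.
Vertical velocity there: v_y = v_y0 − g t = 28.10 − 9.34 × 3.759 = −7.006 m/s.
Speed: √(vₓ² + v_y²) = √(43.10² + 7.006²) = 43.67 m/s.

43.7 m/s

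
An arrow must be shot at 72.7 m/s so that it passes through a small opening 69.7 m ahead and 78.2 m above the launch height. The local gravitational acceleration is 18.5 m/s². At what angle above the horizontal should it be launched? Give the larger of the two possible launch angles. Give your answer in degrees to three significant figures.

81.5°

Trajectory: y = x tanθ − g x² (1 + tan²θ)/(2v₀²). With x = 69.7, y = 78.2, v₀ = 72.7, g = 18.5:
8.502 tan²θ − 69.7 tanθ + (86.70) = 0.
tanθ = [69.7 ± √(69.7² − 4 × 8.502 × (86.70))] / (2 × 8.502) = (69.7 ± 43.70) / 17.00, giving tanθ = 1.529 or 6.669.
θ = 56.82° or 81.47°; the larger is 81.47°.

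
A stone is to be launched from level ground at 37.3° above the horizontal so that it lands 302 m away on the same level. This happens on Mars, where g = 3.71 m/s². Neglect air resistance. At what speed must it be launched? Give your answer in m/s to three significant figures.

Level-ground range: R = v₀² sin(2θ)/g, so v₀ = √(gR / sin 2θ).
v₀ = √(3.71 × 302 / sin 74.60°) = √(1120 / 0.9641) = √1162.1 = 34.09 m/s.

34.1 m/s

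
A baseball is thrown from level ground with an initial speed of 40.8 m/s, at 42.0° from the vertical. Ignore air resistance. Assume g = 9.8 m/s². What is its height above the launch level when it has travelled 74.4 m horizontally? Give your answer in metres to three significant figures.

46.2 m

Resolve: vₓ = 40.80 sin 42.0° = 27.30 m/s and v_y0 = 40.80 cos 42.0° = 30.32 m/s.
x = vₓ t ⇒ t = 74.4/27.30 = 2.725 s.
Height: y = v_y0 t − ½ g t² = 30.32 × 2.725 − 4.900 × 2.725² = 82.63 − 36.39 = 46.24 m.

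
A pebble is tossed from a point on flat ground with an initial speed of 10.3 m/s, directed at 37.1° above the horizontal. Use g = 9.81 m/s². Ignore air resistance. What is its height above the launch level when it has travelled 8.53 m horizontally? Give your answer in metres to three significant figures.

vₓ = 10.30 cos 37.1° = 8.215 m/s; v_y0 = 10.30 sin 37.1° = 6.213 m/s.
Time to reach x = 8.53 m: t = x/vₓ = 8.53/8.215 = 1.038 s.
Height: y = v_y0 t − ½ g t² = 6.213 × 1.038 − 4.905 × 1.038² = 6.451 − 5.288 = 1.163 m.

1.16 m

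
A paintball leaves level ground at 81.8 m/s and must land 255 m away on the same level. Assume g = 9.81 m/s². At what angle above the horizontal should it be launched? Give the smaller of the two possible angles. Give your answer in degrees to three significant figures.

11.0°

R = v₀² sin 2θ / g gives sin 2θ = gR/v₀² = 9.81·255/81.8² = 0.3739.
2θ = 21.95° or 180° − 21.95° = 158.0°, so θ = 10.98° or 79.02°.
The smaller angle is 10.98°.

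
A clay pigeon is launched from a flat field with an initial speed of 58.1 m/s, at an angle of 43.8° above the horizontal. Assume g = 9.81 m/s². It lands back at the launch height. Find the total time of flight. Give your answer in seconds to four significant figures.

Horizontal component vₓ = 58.10 cos 43.8° = 41.93 m/s; vertical v_y0 = 58.10 sin 43.8° = 40.21 m/s.
It returns to y = 0 when t = 2 v_y0 / g = 2(40.21)/9.81 = 8.198 s.

8.198 s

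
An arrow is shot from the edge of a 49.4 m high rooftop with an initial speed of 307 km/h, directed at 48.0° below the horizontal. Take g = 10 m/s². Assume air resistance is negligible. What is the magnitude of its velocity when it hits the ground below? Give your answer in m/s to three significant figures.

Convert: 307 km/h = 307/3.6 = 85.28 m/s.
Resolve: vₓ = 85.28 cos 48.0° = 57.06 m/s and v_y0 = −63.37 m/s (downward).
Vertical motion (up positive, ground at y = 0): 5.000 t² − (−63.37) t − 49.4 = 0, so t = (−63.37 + √(63.37² + 2·10.0·49.4)) / 10.0 = (−63.37 + 70.74) / 10.0 = 0.7367 s.
Vertical velocity at impact: v_y = v_y0 − g t = −63.37 − 10.0 × 0.7367 = −70.74 m/s.
Speed: |v| = √(vₓ² + v_y²) = √(57.06² + 70.74²) = 90.89 m/s.

90.9 m/s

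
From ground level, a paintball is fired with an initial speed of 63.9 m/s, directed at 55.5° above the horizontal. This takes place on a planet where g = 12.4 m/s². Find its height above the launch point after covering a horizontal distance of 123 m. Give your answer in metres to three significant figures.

Components: vₓ = 63.90 cos 55.5° = 36.19 m/s, v_y0 = 63.90 sin 55.5° = 52.66 m/s.
At x = 123 m, t = x/vₓ = 123/36.19 = 3.398 s.
Height: y = v_y0 t − ½ g t² = 52.66 × 3.398 − 6.200 × 3.398² = 179.0 − 71.61 = 107.4 m.

107 m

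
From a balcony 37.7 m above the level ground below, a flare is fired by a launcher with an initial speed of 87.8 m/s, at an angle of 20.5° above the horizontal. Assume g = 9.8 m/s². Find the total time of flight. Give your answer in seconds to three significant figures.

Resolve: vₓ = 87.80 cos 20.5° = 82.24 m/s and v_y0 = 87.80 sin 20.5° = 30.75 m/s.
With up positive and y = 0 at the ground: y(t) = 37.7 + (30.75) t − 4.900 t². Setting y = 0 and taking the positive root: t = [30.75 + √(30.75² + 2·9.80·37.7)] / 9.80 = (30.75 + 41.04) / 9.80 = 7.325 s.

7.33 s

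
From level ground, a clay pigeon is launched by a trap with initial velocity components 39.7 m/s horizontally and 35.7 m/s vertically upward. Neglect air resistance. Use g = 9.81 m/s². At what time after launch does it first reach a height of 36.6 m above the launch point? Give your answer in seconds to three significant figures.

1.23 s

Height y(t) = 35.70 t − 4.905 t² = 36.6 gives 4.905 t² − 35.70 t + 36.6 = 0.
t = [35.70 ± √(35.70² − 2·9.81·36.6)] / 9.81 = (35.70 ± 23.59) / 9.81, so t = 1.235 s or t = 6.044 s.
The first (ascending) time is 1.235 s.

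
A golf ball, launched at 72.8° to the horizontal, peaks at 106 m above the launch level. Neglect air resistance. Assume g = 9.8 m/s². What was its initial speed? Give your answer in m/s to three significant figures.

47.7 m/s

At the peak v_y = 0, so v_y0 = √(2gH) = √(2 × 9.80 × 106) = 45.58 m/s.
v_y0 = v₀ sin θ ⇒ v₀ = 45.58 / sin 72.8° = 47.71 m/s.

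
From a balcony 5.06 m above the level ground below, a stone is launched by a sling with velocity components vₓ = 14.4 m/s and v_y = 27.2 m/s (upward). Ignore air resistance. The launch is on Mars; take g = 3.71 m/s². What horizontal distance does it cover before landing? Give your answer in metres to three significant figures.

With up positive and y = 0 at the ground: y(t) = 5.06 + (27.20) t − 1.855 t². Setting y = 0 and taking the positive root: t = [27.20 + √(27.20² + 2·3.71·5.06)] / 3.71 = (27.20 + 27.88) / 3.71 = 14.85 s.
Horizontal distance: R = vₓ t = 14.40 × 14.85 = 213.8 m.

214 m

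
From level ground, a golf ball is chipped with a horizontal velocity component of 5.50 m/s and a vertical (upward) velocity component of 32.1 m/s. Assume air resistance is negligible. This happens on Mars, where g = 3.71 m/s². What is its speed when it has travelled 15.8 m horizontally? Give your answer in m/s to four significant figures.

Time to reach x = 15.8 m: t = x/vₓ = 15.8/5.500 = 2.873 s.
Vertical velocity there: v_y = v_y0 − g t = 32.10 − 3.71 × 2.873 = 21.44 m/s.
Speed: √(vₓ² + v_y²) = √(5.500² + 21.44²) = 22.14 m/s.

22.14 m/s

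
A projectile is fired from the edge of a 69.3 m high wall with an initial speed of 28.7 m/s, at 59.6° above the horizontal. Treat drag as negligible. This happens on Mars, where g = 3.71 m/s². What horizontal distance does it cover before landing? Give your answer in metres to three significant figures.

Resolve: vₓ = 28.70 cos 59.6° = 14.52 m/s and v_y0 = 28.70 sin 59.6° = 24.75 m/s.
The projectile lands when y = 69.3 + (24.75) t − ½·3.71·t² = 0. Positive root: t = (24.75 + √(24.75² + 2·3.71·69.3)) / 3.71 = (24.75 + 33.57) / 3.71 = 15.72 s.
Horizontal distance: R = vₓ t = 14.52 × 15.72 = 228.3 m.

228 m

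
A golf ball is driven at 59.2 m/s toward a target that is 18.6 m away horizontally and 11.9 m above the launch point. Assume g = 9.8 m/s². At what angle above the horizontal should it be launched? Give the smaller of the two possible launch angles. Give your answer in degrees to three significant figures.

Trajectory: y = x tanθ − g x² (1 + tan²θ)/(2v₀²). With x = 18.6, y = 11.9, v₀ = 59.2, g = 9.80:
0.4837 tan²θ − 18.6 tanθ + (12.38) = 0.
tanθ = [18.6 ± √(18.6² − 4 × 0.4837 × (12.38))] / (2 × 0.4837) = (18.6 ± 17.94) / 0.9674, giving tanθ = 0.6777 or 37.78.
θ = 34.13° or 88.48°; the smaller is 34.13°.

34.1°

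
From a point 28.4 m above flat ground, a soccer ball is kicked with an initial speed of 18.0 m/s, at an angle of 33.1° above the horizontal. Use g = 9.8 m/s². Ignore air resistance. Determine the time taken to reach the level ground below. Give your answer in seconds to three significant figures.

Components: vₓ = 18.00 cos 33.1° = 15.08 m/s, v_y0 = 18.00 sin 33.1° = 9.830 m/s.
Vertical motion (up positive, ground at y = 0): 4.900 t² − (9.830) t − 28.4 = 0, so t = (9.830 + √(9.830² + 2·9.80·28.4)) / 9.80 = (9.830 + 25.56) / 9.80 = 3.611 s.

3.61 s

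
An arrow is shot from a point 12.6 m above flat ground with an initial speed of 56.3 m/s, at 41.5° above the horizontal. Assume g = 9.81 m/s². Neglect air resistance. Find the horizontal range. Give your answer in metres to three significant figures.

334 m

Horizontal component vₓ = 56.30 cos 41.5° = 42.17 m/s; vertical v_y0 = 56.30 sin 41.5° = 37.31 m/s.
The projectile lands when y = 12.6 + (37.31) t − ½·9.81·t² = 0. Positive root: t = (37.31 + √(37.31² + 2·9.81·12.6)) / 9.81 = (37.31 + 40.48) / 9.81 = 7.930 s.
Horizontal distance: R = vₓ t = 42.17 × 7.930 = 334.4 m.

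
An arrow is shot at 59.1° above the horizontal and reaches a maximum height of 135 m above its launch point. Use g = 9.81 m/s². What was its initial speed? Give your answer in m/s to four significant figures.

At the peak v_y = 0, so v_y0 = √(2gH) = √(2 × 9.81 × 135) = 51.47 m/s.
v_y0 = v₀ sin θ ⇒ v₀ = 51.47 / sin 59.1° = 59.98 m/s.

59.98 m/s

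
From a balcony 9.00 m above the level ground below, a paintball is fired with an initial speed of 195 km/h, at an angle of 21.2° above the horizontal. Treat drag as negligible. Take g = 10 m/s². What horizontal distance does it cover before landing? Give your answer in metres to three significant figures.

219 m

Convert: 195 km/h = 195/3.6 = 54.17 m/s.
Horizontal component vₓ = 54.17 cos 21.2° = 50.50 m/s; vertical v_y0 = 54.17 sin 21.2° = 19.59 m/s.
With up positive and y = 0 at the ground: y(t) = 9.00 + (19.59) t − 5.000 t². Setting y = 0 and taking the positive root: t = [19.59 + √(19.59² + 2·10.0·9.00)] / 10.0 = (19.59 + 23.74) / 10.0 = 4.333 s.
Horizontal distance: R = vₓ t = 50.50 × 4.333 = 218.8 m.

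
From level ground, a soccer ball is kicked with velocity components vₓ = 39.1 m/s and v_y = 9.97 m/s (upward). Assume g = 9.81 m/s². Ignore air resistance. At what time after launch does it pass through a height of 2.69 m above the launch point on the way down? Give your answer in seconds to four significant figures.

Require v_y0 t − ½ g t² = 2.69, i.e. 4.905 t² − 9.970 t + 2.69 = 0.
t = [9.970 ± √(9.970² − 2·9.81·2.69)] / 9.81 = (9.970 ± 6.828) / 9.81, so t = 0.3203 s or t = 1.712 s.
The descending-branch root is 1.712 s.

1.712 s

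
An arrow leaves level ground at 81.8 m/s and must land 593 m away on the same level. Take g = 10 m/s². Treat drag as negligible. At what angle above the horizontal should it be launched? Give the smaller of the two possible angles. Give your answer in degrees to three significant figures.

31.2°

From R = (v₀²/g) sin 2θ: sin 2θ = 10.0 × 593 / 6691.2 = 0.8862.
2θ = 62.40° or 180° − 62.40° = 117.6°, so θ = 31.20° or 58.80°.
The smaller angle is 31.20°.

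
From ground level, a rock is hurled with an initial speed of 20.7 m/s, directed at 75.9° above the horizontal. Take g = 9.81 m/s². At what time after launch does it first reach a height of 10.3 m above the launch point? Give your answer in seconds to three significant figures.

Resolve: vₓ = 20.70 cos 75.9° = 5.043 m/s and v_y0 = 20.70 sin 75.9° = 20.08 m/s.
Require v_y0 t − ½ g t² = 10.3, i.e. 4.905 t² − 20.08 t + 10.3 = 0.
t = [20.08 ± √(20.08² − 2·9.81·10.3)] / 9.81 = (20.08 ± 14.18) / 9.81, so t = 0.6014 s or t = 3.492 s.
The first (ascending) time is 0.6014 s.

0.601 s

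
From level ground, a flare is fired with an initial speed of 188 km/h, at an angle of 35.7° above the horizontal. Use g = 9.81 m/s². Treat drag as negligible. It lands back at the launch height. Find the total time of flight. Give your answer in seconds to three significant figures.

Convert: 188 km/h = 188/3.6 = 52.22 m/s.
Resolve: vₓ = 52.22 cos 35.7° = 42.41 m/s and v_y0 = 52.22 sin 35.7° = 30.47 m/s.
Time of flight on level ground: T = 2 v_y0 / g = 2 × 30.47 / 9.81 = 6.213 s.

6.21 s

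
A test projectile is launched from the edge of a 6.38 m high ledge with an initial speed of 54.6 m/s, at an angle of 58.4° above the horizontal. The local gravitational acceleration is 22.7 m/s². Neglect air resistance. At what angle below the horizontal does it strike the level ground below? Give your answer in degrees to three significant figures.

60.0°

Resolve: vₓ = 54.60 cos 58.4° = 28.61 m/s and v_y0 = 54.60 sin 58.4° = 46.50 m/s.
Vertical motion (up positive, ground at y = 0): 11.35 t² − (46.50) t − 6.38 = 0, so t = (46.50 + √(46.50² + 2·22.7·6.38)) / 22.7 = (46.50 + 49.52) / 22.7 = 4.230 s.
At impact: v_y = v_y0 − g t = −49.52 m/s; vₓ = 28.61 m/s.
Angle below horizontal: arctan(|v_y|/vₓ) = arctan(49.52/28.61) = 59.98°.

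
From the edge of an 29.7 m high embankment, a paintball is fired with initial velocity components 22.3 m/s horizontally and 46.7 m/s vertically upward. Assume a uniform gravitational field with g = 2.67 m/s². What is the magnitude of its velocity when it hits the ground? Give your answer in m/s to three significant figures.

Vertical motion (up positive, ground at y = 0): 1.335 t² − (46.70) t − 29.7 = 0, so t = (46.70 + √(46.70² + 2·2.67·29.7)) / 2.67 = (46.70 + 48.37) / 2.67 = 35.61 s.
Vertical velocity at impact: v_y = v_y0 − g t = 46.70 − 2.67 × 35.61 = −48.37 m/s.
Speed: |v| = √(vₓ² + v_y²) = √(22.30² + 48.37²) = 53.26 m/s.

53.3 m/s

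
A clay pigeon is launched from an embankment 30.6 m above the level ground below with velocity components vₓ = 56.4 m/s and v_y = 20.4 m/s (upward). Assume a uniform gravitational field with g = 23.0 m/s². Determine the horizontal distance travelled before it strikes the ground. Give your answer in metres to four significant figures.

Vertical motion (up positive, ground at y = 0): 11.50 t² − (20.40) t − 30.6 = 0, so t = (20.40 + √(20.40² + 2·23.0·30.6)) / 23.0 = (20.40 + 42.71) / 23.0 = 2.744 s.
Horizontal distance: R = vₓ t = 56.40 × 2.744 = 154.7 m.

154.7 m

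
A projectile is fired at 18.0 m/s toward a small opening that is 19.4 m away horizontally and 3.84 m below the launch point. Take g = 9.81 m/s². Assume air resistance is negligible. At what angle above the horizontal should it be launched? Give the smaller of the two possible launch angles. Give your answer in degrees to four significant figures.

Trajectory: y = x tanθ − g x² (1 + tan²θ)/(2v₀²). With x = 19.4, y = −3.84, v₀ = 18.0, g = 9.81:
5.698 tan²θ − 19.4 tanθ + (1.858) = 0.
tanθ = [19.4 ± √(19.4² − 4 × 5.698 × (1.858))] / (2 × 5.698) = (19.4 ± 18.28) / 11.40, giving tanθ = 0.09861 or 3.306.
θ = 5.632° or 73.17°; the smaller is 5.632°.

5.632°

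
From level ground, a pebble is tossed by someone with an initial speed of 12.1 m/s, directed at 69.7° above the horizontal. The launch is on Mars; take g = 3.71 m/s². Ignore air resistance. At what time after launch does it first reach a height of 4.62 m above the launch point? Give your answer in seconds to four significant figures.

0.4385 s

Horizontal component vₓ = 12.10 cos 69.7° = 4.198 m/s; vertical v_y0 = 12.10 sin 69.7° = 11.35 m/s.
Require v_y0 t − ½ g t² = 4.62, i.e. 1.855 t² − 11.35 t + 4.62 = 0.
Quadratic formula: t = (11.35 ± √94.507) / 3.71 = (11.35 ± 9.721) / 3.71 → t = 0.4385 s or 5.679 s.
The first (ascending) time is 0.4385 s.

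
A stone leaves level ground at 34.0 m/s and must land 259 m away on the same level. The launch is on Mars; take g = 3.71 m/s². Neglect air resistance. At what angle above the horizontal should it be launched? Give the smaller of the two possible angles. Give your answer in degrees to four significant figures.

From R = (v₀²/g) sin 2θ: sin 2θ = 3.71 × 259 / 1156.0 = 0.8312.
2θ = 56.22° or 180° − 56.22° = 123.8°, so θ = 28.11° or 61.89°.
The smaller angle is 28.11°.

28.11°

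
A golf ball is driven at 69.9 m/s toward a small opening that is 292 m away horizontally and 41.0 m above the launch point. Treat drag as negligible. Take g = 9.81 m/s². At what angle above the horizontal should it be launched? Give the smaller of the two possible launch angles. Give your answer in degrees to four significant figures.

27.01°

Trajectory: y = x tanθ − g x² (1 + tan²θ)/(2v₀²). With x = 292, y = 41.0, v₀ = 69.9, g = 9.81:
85.60 tan²θ − 292 tanθ + (126.6) = 0.
tanθ = [292 ± √(292² − 4 × 85.60 × (126.6))] / (2 × 85.60) = (292 ± 204.7) / 171.2, giving tanθ = 0.5097 or 2.902.
θ = 27.01° or 70.98°; the smaller is 27.01°.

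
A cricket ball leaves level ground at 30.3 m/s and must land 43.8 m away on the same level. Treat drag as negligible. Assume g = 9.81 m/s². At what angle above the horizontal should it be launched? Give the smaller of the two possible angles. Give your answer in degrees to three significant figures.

14.0°

From R = (v₀²/g) sin 2θ: sin 2θ = 9.81 × 43.8 / 918.09 = 0.4680.
2θ = 27.91° or 180° − 27.91° = 152.1°, so θ = 13.95° or 76.05°.
The smaller angle is 13.95°.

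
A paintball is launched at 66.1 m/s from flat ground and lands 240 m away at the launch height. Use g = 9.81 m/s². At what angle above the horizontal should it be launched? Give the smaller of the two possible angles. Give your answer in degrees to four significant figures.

16.30°

Level-ground range R = v₀² sin(2θ)/g ⇒ sin(2θ) = gR/v₀² = 9.81 × 240 / 66.1² = 0.5389.
2θ = 32.61° or 180° − 32.61° = 147.4°, so θ = 16.30° or 73.70°.
The smaller angle is 16.30°.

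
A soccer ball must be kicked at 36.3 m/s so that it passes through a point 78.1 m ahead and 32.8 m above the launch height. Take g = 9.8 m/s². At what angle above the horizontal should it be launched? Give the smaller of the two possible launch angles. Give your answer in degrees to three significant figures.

45.1°

Trajectory: y = x tanθ − g x² (1 + tan²θ)/(2v₀²). With x = 78.1, y = 32.8, v₀ = 36.3, g = 9.80:
22.68 tan²θ − 78.1 tanθ + (55.48) = 0.
tanθ = [78.1 ± √(78.1² − 4 × 22.68 × (55.48))] / (2 × 22.68) = (78.1 ± 32.65) / 45.36, giving tanθ = 1.002 or 2.441.
θ = 45.06° or 67.72°; the smaller is 45.06°.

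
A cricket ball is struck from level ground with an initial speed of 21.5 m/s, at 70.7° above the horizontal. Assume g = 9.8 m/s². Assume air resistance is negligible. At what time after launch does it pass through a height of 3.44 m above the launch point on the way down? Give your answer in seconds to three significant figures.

3.96 s

Components: vₓ = 21.50 cos 70.7° = 7.106 m/s, v_y0 = 21.50 sin 70.7° = 20.29 m/s.
Set y = v_y0 t − ½ g t² = 3.44: 4.900 t² − 20.29 t + 3.44 = 0.
t = [20.29 ± √(20.29² − 2·9.80·3.44)] / 9.80 = (20.29 ± 18.56) / 9.80, so t = 0.1771 s or t = 3.964 s.
The descending-branch root is 3.964 s.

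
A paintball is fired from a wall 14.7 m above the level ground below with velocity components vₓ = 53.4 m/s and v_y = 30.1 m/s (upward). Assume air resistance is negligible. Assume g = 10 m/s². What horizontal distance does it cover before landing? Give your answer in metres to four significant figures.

345.7 m

With up positive and y = 0 at the ground: y(t) = 14.7 + (30.10) t − 5.000 t². Setting y = 0 and taking the positive root: t = [30.10 + √(30.10² + 2·10.0·14.7)] / 10.0 = (30.10 + 34.64) / 10.0 = 6.474 s.
Horizontal distance: R = vₓ t = 53.40 × 6.474 = 345.7 m.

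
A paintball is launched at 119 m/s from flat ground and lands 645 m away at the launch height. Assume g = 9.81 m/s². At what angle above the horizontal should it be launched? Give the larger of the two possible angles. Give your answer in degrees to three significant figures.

From R = (v₀²/g) sin 2θ: sin 2θ = 9.81 × 645 / 14161 = 0.4468.
2θ = 26.54° or 180° − 26.54° = 153.5°, so θ = 13.27° or 76.73°.
The larger angle is 76.73°.

76.7°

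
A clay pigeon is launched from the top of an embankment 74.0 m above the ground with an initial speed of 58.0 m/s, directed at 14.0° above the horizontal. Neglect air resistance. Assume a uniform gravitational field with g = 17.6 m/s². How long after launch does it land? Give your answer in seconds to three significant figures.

3.80 s

Components: vₓ = 58.00 cos 14.0° = 56.28 m/s, v_y0 = 58.00 sin 14.0° = 14.03 m/s.
The projectile lands when y = 74.0 + (14.03) t − ½·17.6·t² = 0. Positive root: t = (14.03 + √(14.03² + 2·17.6·74.0)) / 17.6 = (14.03 + 52.93) / 17.6 = 3.805 s.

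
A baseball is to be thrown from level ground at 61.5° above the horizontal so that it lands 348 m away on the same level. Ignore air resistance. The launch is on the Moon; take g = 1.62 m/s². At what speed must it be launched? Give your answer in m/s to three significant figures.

25.9 m/s

On level ground R = v₀² sin 2θ / g ⇒ v₀ = √(gR / sin 2θ).
v₀ = √(1.62 × 348 / sin 123.0°) = √(563.8 / 0.8387) = √672.21 = 25.93 m/s.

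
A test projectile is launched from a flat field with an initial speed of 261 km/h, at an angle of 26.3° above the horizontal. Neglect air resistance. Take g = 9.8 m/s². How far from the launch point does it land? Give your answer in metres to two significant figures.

Convert: 261 km/h = 261/3.6 = 72.50 m/s.
Horizontal component vₓ = 72.50 cos 26.3° = 65.00 m/s; vertical v_y0 = 72.50 sin 26.3° = 32.12 m/s.
Time aloft: T = 2 v_y0 / g = 2 × 32.12 / 9.80 = 6.556 s.
Range: R = vₓ T = 65.00 × 6.556 = 426.1 m.

430 m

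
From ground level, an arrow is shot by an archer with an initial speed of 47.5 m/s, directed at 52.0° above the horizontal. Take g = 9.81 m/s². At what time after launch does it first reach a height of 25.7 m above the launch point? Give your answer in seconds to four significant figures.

0.7629 s

Resolve: vₓ = 47.50 cos 52.0° = 29.24 m/s and v_y0 = 47.50 sin 52.0° = 37.43 m/s.
Set y = v_y0 t − ½ g t² = 25.7: 4.905 t² − 37.43 t + 25.7 = 0.
Quadratic formula: t = (37.43 ± √896.81) / 9.81 = (37.43 ± 29.95) / 9.81 → t = 0.7629 s or 6.868 s.
The first (ascending) time is 0.7629 s.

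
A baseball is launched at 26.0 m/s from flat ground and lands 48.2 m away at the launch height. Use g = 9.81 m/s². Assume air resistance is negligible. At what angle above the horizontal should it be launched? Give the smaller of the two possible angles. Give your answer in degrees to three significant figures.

Level-ground range R = v₀² sin(2θ)/g ⇒ sin(2θ) = gR/v₀² = 9.81 × 48.2 / 26.0² = 0.6995.
2θ = 44.38° or 180° − 44.38° = 135.6°, so θ = 22.19° or 67.81°.
The smaller angle is 22.19°.

22.2°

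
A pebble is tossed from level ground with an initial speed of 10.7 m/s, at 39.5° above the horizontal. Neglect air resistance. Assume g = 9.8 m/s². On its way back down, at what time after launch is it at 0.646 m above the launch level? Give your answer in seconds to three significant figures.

1.29 s

Resolve: vₓ = 10.70 cos 39.5° = 8.256 m/s and v_y0 = 10.70 sin 39.5° = 6.806 m/s.
Require v_y0 t − ½ g t² = 0.646, i.e. 4.900 t² − 6.806 t + 0.646 = 0.
Quadratic formula: t = (6.806 ± √33.661) / 9.80 = (6.806 ± 5.802) / 9.80 → t = 0.1025 s or 1.287 s.
The descending-branch root is 1.287 s.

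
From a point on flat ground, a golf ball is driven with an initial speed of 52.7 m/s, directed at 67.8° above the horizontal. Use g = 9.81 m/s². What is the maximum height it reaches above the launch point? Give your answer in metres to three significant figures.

Horizontal component vₓ = 52.70 cos 67.8° = 19.91 m/s; vertical v_y0 = 52.70 sin 67.8° = 48.79 m/s.
At the apex v_y = 0, so H = v_y0²/(2g) = 48.79²/19.62 = 121.3 m.

121 m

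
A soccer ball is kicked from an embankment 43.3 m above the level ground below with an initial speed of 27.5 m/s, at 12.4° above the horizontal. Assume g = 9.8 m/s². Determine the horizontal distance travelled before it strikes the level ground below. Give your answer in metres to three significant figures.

Components: vₓ = 27.50 cos 12.4° = 26.86 m/s, v_y0 = 27.50 sin 12.4° = 5.905 m/s.
The projectile lands when y = 43.3 + (5.905) t − ½·9.80·t² = 0. Positive root: t = (5.905 + √(5.905² + 2·9.80·43.3)) / 9.80 = (5.905 + 29.72) / 9.80 = 3.636 s.
Horizontal distance: R = vₓ t = 26.86 × 3.636 = 97.65 m.

97.6 m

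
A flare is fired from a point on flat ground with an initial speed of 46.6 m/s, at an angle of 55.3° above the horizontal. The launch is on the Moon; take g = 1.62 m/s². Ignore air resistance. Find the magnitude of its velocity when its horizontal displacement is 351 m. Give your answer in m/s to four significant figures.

Components: vₓ = 46.60 cos 55.3° = 26.53 m/s, v_y0 = 46.60 sin 55.3° = 38.31 m/s.
x = vₓ t ⇒ t = 351/26.53 = 13.23 s.
Vertical velocity there: v_y = v_y0 − g t = 38.31 − 1.62 × 13.23 = 16.88 m/s.
Speed: √(vₓ² + v_y²) = √(26.53² + 16.88²) = 31.44 m/s.

31.44 m/s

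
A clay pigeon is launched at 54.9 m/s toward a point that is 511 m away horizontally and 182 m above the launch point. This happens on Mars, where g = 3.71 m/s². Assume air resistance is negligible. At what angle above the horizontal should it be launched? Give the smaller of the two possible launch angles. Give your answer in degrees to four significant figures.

Trajectory: y = x tanθ − g x² (1 + tan²θ)/(2v₀²). With x = 511, y = 182, v₀ = 54.9, g = 3.71:
160.7 tan²θ − 511 tanθ + (342.7) = 0.
tanθ = [511 ± √(511² − 4 × 160.7 × (342.7))] / (2 × 160.7) = (511 ± 202.0) / 321.4, giving tanθ = 0.9613 or 2.218.
θ = 43.87° or 65.74°; the smaller is 43.87°.

43.87°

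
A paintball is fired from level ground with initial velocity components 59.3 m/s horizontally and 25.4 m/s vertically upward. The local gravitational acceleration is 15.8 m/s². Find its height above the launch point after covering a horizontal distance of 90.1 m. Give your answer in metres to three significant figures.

20.4 m

At x = 90.1 m, t = x/vₓ = 90.1/59.30 = 1.519 s.
Height: y = v_y0 t − ½ g t² = 25.40 × 1.519 − 7.900 × 1.519² = 38.59 − 18.24 = 20.35 m.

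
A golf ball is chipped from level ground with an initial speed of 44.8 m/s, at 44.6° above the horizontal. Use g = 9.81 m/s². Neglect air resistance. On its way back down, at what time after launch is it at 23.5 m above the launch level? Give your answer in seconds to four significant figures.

5.550 s

Resolve: vₓ = 44.80 cos 44.6° = 31.90 m/s and v_y0 = 44.80 sin 44.6° = 31.46 m/s.
Require v_y0 t − ½ g t² = 23.5, i.e. 4.905 t² − 31.46 t + 23.5 = 0.
Quadratic formula: t = (31.46 ± √528.44) / 9.81 = (31.46 ± 22.99) / 9.81 → t = 0.8633 s or 5.550 s.
The descending-branch root is 5.550 s.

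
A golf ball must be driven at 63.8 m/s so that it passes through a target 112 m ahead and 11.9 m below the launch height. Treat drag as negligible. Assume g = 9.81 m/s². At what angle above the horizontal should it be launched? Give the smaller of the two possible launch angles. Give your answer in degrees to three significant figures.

1.65°

Trajectory: y = x tanθ − g x² (1 + tan²θ)/(2v₀²). With x = 112, y = −11.9, v₀ = 63.8, g = 9.81:
15.12 tan²θ − 112 tanθ + (3.216) = 0.
tanθ = [112 ± √(112² − 4 × 15.12 × (3.216))] / (2 × 15.12) = (112 ± 111.1) / 30.23, giving tanθ = 0.02883 or 7.381.
θ = 1.651° or 82.28°; the smaller is 1.651°.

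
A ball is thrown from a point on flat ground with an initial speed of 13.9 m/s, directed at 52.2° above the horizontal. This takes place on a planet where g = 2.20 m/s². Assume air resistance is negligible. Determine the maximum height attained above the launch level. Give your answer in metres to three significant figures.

27.4 m

Components: vₓ = 13.90 cos 52.2° = 8.519 m/s, v_y0 = 13.90 sin 52.2° = 10.98 m/s.
Maximum height: H = v_y0² / (2g) = 10.98² / (2 × 2.20) = 27.42 m.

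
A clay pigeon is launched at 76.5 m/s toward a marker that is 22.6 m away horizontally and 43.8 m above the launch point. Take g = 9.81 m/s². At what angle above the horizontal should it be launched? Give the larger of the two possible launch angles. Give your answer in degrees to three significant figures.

88.9°

Trajectory: y = x tanθ − g x² (1 + tan²θ)/(2v₀²). With x = 22.6, y = 43.8, v₀ = 76.5, g = 9.81:
0.4281 tan²θ − 22.6 tanθ + (44.23) = 0.
tanθ = [22.6 ± √(22.6² − 4 × 0.4281 × (44.23))] / (2 × 0.4281) = (22.6 ± 20.86) / 0.8562, giving tanθ = 2.035 or 50.76.
θ = 63.84° or 88.87°; the larger is 88.87°.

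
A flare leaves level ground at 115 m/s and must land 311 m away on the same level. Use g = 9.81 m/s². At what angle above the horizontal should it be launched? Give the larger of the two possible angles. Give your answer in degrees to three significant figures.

83.3°

From R = (v₀²/g) sin 2θ: sin 2θ = 9.81 × 311 / 13225 = 0.2307.
2θ = 13.34° or 180° − 13.34° = 166.7°, so θ = 6.669° or 83.33°.
The larger angle is 83.33°.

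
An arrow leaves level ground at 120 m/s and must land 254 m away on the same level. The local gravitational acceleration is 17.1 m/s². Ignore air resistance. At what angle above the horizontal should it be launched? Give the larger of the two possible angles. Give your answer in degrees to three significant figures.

Level-ground range R = v₀² sin(2θ)/g ⇒ sin(2θ) = gR/v₀² = 17.1 × 254 / 120² = 0.3016.
2θ = 17.56° or 180° − 17.56° = 162.4°, so θ = 8.778° or 81.22°.
The larger angle is 81.22°.

81.2°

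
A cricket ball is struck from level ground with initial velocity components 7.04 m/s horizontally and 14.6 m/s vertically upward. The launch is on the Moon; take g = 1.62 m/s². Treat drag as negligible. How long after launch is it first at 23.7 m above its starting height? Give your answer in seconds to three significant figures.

Set y = v_y0 t − ½ g t² = 23.7: 0.8100 t² − 14.60 t + 23.7 = 0.
Quadratic formula: t = (14.60 ± √136.37) / 1.62 = (14.60 ± 11.68) / 1.62 → t = 1.804 s or 16.22 s.
The first (ascending) time is 1.804 s.

1.80 s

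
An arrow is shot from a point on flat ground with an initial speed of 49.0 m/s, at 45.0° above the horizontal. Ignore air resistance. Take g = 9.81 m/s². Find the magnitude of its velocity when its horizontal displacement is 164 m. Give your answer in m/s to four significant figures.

Horizontal component vₓ = 49.00 cos 45.0° = 34.65 m/s; vertical v_y0 = 49.00 sin 45.0° = 34.65 m/s.
At x = 164 m, t = x/vₓ = 164/34.65 = 4.733 s.
Vertical velocity there: v_y = v_y0 − g t = 34.65 − 9.81 × 4.733 = −11.79 m/s.
Speed: √(vₓ² + v_y²) = √(34.65² + 11.79²) = 36.60 m/s.

36.60 m/s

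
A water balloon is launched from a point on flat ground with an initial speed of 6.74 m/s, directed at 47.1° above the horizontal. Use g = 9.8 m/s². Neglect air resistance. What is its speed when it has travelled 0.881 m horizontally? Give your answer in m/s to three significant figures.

Components: vₓ = 6.740 cos 47.1° = 4.588 m/s, v_y0 = 6.740 sin 47.1° = 4.937 m/s.
x = vₓ t ⇒ t = 0.881/4.588 = 0.1920 s.
Vertical velocity there: v_y = v_y0 − g t = 4.937 − 9.80 × 0.1920 = 3.056 m/s.
Speed: √(vₓ² + v_y²) = √(4.588² + 3.056²) = 5.512 m/s.

5.51 m/s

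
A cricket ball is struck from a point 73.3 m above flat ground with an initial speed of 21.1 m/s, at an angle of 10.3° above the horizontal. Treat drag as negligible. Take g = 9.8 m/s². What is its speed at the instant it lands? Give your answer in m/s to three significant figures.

43.4 m/s

Components: vₓ = 21.10 cos 10.3° = 20.76 m/s, v_y0 = 21.10 sin 10.3° = 3.773 m/s.
Vertical motion (up positive, ground at y = 0): 4.900 t² − (3.773) t − 73.3 = 0, so t = (3.773 + √(3.773² + 2·9.80·73.3)) / 9.80 = (3.773 + 38.09) / 9.80 = 4.272 s.
Vertical velocity at impact: v_y = v_y0 − g t = 3.773 − 9.80 × 4.272 = −38.09 m/s.
Speed: |v| = √(vₓ² + v_y²) = √(20.76² + 38.09²) = 43.38 m/s.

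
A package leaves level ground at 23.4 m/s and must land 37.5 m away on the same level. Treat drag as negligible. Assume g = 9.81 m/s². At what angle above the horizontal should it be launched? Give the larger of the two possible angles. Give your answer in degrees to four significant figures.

68.90°

From R = (v₀²/g) sin 2θ: sin 2θ = 9.81 × 37.5 / 547.56 = 0.6718.
2θ = 42.21° or 180° − 42.21° = 137.8°, so θ = 21.10° or 68.90°.
The larger angle is 68.90°.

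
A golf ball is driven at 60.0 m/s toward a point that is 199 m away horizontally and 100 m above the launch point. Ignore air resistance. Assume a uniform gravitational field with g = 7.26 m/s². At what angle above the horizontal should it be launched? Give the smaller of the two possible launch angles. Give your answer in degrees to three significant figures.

Trajectory: y = x tanθ − g x² (1 + tan²θ)/(2v₀²). With x = 199, y = 100, v₀ = 60.0, g = 7.26:
39.93 tan²θ − 199 tanθ + (139.9) = 0.
tanθ = [199 ± √(199² − 4 × 39.93 × (139.9))] / (2 × 39.93) = (199 ± 131.3) / 79.86, giving tanθ = 0.8472 or 4.136.
θ = 40.27° or 76.41°; the smaller is 40.27°.

40.3°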